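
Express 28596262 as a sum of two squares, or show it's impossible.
Not possible

Factorization: 28596262 = 2 × 29 × 79^3
By Fermat: n is sum of two squares iff every prime p ≡ 3 (mod 4) appears to even power.
Prime(s) ≡ 3 (mod 4) with odd exponent: [(79, 3)]
Therefore 28596262 cannot be expressed as a² + b².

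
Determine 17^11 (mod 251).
81

Repeated squaring. Binary of 11 = 1011.
17^1 ≡ 17 (mod 251); 17^2 ≡ 38 (mod 251); 17^4 ≡ 189 (mod 251); 17^8 ≡ 79 (mod 251)
17^11 = 17^1 × 17^2 × 17^8 ≡ 81 (mod 251)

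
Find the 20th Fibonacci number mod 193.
10

Matrix identity: Q^n = [[F_(n+1), F_n], [F_n, F_(n-1)]] with Q = [[1,1],[1,0]].
n = 20 = 10100₂. Square-and-multiply, entries mod 193:
Q^1 = [[1,1],[1,0]]
Q^2 = (Q^1)² = [[2,1],[1,1]]
Q^5 = (Q^2)²·Q = [[8,5],[5,3]]
Q^10 = (Q^5)² = [[89,55],[55,34]]
Q^20 = (Q^10)² = [[138,10],[10,128]]
F_20 mod 193 = Q^20[0][1] = 10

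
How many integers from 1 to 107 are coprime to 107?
106

107 = 107
φ(n) = n × ∏(1 - 1/p) for each prime p dividing n
φ(107) = 107 × (1 - 1/107) = 106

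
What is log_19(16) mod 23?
2

Baby-step giant-step with step n = ⌈√23⌉ = 5.
Baby steps 19^j mod 23 (j:value) for j=0..4: 0:1, 1:19, 2:16, 3:5, 4:3.
h = 16 is already in the table at j=2, so x = 2.
Check: 19^2 ≡ 16 (mod 23).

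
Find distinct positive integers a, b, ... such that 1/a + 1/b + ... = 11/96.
1/9 + 1/288

Greedy algorithm:
11/96: ceiling(96/11) = 9, use 1/9
1/288: ceiling(288/1) = 288, use 1/288
Result: 11/96 = 1/9 + 1/288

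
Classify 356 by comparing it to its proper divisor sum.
deficient

Proper divisors of 356: sum = 1 + 2 + 4 + 89 + 178 = 274
Since 274 < 356, 356 is deficient.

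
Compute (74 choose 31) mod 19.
1

Using Lucas' theorem:
Write n=74 and k=31 in base 19:
n in base 19: [3, 17]
k in base 19: [1, 12]
C(74,31) mod 19 = ∏ C(n_i, k_i) mod 19
Digit binomials (mod 19): C(3,1) = 3; C(17,12) = 6188 ≡ 13
Product: 3 × 13 = 39 ≡ 1 (mod 19)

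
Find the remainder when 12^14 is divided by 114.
30

Repeated squaring. Binary of 14 = 1110.
12^1 ≡ 12 (mod 114); 12^2 ≡ 30 (mod 114); 12^4 ≡ 102 (mod 114); 12^8 ≡ 30 (mod 114)
12^14 = 12^2 × 12^4 × 12^8 ≡ 30 (mod 114)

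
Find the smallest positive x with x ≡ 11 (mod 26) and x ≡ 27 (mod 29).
375

Using Chinese Remainder Theorem:
M = 26 × 29 = 754
M1 = 29, M2 = 26
y1 = 29^(-1) mod 26 = 9
y2 = 26^(-1) mod 29 = 19
x = (11×29×9 + 27×26×19) mod 754 = 375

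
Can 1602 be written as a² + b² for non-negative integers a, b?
9² + 39² (a=9, b=39)

Factorization: 1602 = 2 × 3^2 × 89
By Fermat: n is sum of two squares iff every prime p ≡ 3 (mod 4) appears to even power.
All primes ≡ 3 (mod 4) appear to even power.
Search a = 0, 1, 2, … for 1602 - a² a perfect square: first hit at a = 9: 1602 - 81 = 1521 = 39².
1602 = 9² + 39² = 81 + 1521 ✓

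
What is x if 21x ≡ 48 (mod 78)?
x ≡ 6 (mod 26)

gcd(21, 78) = 3, which divides 48, so solutions exist.
Divide through by 3: 7x ≡ 16 (mod 26).
Find 7^(-1) mod 26 by the extended Euclidean algorithm:
26 = 3 × 7 + 5  ⟹  5 = (1)·26 + (-3)·7
7 = 1 × 5 + 2  ⟹  2 = (-1)·26 + (4)·7
5 = 2 × 2 + 1  ⟹  1 = (3)·26 + (-11)·7
So (-11)·7 ≡ 1 (mod 26), i.e. 7^(-1) ≡ -11 ≡ 15 (mod 26).
x ≡ 15 × 16 = 240 ≡ 6 (mod 26).
Check: 21 × 6 = 126 ≡ 48 (mod 78).
x ≡ 6 (mod 26), giving 3 solutions mod 78.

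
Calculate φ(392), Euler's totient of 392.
168

392 = 2^3 × 7^2
φ(n) = n × ∏(1 - 1/p) for each prime p dividing n
φ(392) = 392 × (1 - 1/2) × (1 - 1/7) = 168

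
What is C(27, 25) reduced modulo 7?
1

Using Lucas' theorem:
Write n=27 and k=25 in base 7:
n in base 7: [3, 6]
k in base 7: [3, 4]
C(27,25) mod 7 = ∏ C(n_i, k_i) mod 7
Digit binomials (mod 7): C(3,3) = 1; C(6,4) = 15 ≡ 1
Product: 1 × 1 = 1 ≡ 1 (mod 7)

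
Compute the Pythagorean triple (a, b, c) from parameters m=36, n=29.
(455, 2088, 2137)

Euclid's formula: a = m² - n², b = 2mn, c = m² + n²
m = 36, n = 29
a = 36² - 29² = 1296 - 841 = 455
b = 2 × 36 × 29 = 2088
c = 36² + 29² = 1296 + 841 = 2137
Verification: 455² + 2088² = 207025 + 4359744 = 4566769 = 2137² ✓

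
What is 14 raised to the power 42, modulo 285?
121

Repeated squaring. Binary of 42 = 101010.
14^1 ≡ 14 (mod 285); 14^2 ≡ 196 (mod 285); 14^4 ≡ 226 (mod 285); 14^8 ≡ 61 (mod 285); 14^16 ≡ 16 (mod 285); 14^32 ≡ 256 (mod 285)
14^42 = 14^2 × 14^8 × 14^32 ≡ 121 (mod 285)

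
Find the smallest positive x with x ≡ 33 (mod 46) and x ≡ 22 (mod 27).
1183

Using Chinese Remainder Theorem:
M = 46 × 27 = 1242
M1 = 27, M2 = 46
y1 = 27^(-1) mod 46 = 29
y2 = 46^(-1) mod 27 = 10
x = (33×27×29 + 22×46×10) mod 1242 = 1183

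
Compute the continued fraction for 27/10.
[2; 1, 2, 3]

Euclidean algorithm steps:
27 = 2 × 10 + 7
10 = 1 × 7 + 3
7 = 2 × 3 + 1
3 = 3 × 1 + 0
Continued fraction: [2; 1, 2, 3]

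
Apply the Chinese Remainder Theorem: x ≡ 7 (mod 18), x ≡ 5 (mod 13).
187

Using Chinese Remainder Theorem:
M = 18 × 13 = 234
M1 = 13, M2 = 18
y1 = 13^(-1) mod 18 = 7
y2 = 18^(-1) mod 13 = 8
x = (7×13×7 + 5×18×8) mod 234 = 187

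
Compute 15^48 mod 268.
241

Repeated squaring. Binary of 48 = 110000.
15^1 ≡ 15 (mod 268); 15^2 ≡ 225 (mod 268); 15^4 ≡ 241 (mod 268); 15^8 ≡ 193 (mod 268); 15^16 ≡ 265 (mod 268); 15^32 ≡ 9 (mod 268)
15^48 = 15^16 × 15^32 ≡ 241 (mod 268)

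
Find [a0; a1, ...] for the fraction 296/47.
[6; 3, 2, 1, 4]

Euclidean algorithm steps:
296 = 6 × 47 + 14
47 = 3 × 14 + 5
14 = 2 × 5 + 4
5 = 1 × 4 + 1
4 = 4 × 1 + 0
Continued fraction: [6; 3, 2, 1, 4]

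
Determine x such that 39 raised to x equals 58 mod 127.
55

Baby-step giant-step with step n = ⌈√127⌉ = 12.
Baby steps 39^j mod 127 (j:value) for j=0..11: 0:1, 1:39, 2:124, 3:10, 4:9, 5:97, 6:100, 7:90, 8:81, 9:111, 10:11, 11:48.
Giant-step multiplier: 39^(-12) ≡ 39^(126-12) = 39^114 ≡ 50 (mod 127).
Giant steps γ_i = 58·50^i mod 127: γ_0=58, γ_1=106, γ_2=93, γ_3=78, γ_4=90 (in table at j=7).
x = i·n + j = 4·12 + 7 = 55.
Check: 39^55 ≡ 58 (mod 127).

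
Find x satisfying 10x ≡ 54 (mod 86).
x ≡ 14 (mod 43)

gcd(10, 86) = 2, which divides 54, so solutions exist.
Divide through by 2: 5x ≡ 27 (mod 43).
Find 5^(-1) mod 43 by the extended Euclidean algorithm:
43 = 8 × 5 + 3  ⟹  3 = (1)·43 + (-8)·5
5 = 1 × 3 + 2  ⟹  2 = (-1)·43 + (9)·5
3 = 1 × 2 + 1  ⟹  1 = (2)·43 + (-17)·5
So (-17)·5 ≡ 1 (mod 43), i.e. 5^(-1) ≡ -17 ≡ 26 (mod 43).
x ≡ 26 × 27 = 702 ≡ 14 (mod 43).
Check: 10 × 14 = 140 ≡ 54 (mod 86).
x ≡ 14 (mod 43), giving 2 solutions mod 86.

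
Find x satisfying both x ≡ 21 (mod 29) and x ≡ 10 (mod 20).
50

Using Chinese Remainder Theorem:
M = 29 × 20 = 580
M1 = 20, M2 = 29
y1 = 20^(-1) mod 29 = 16
y2 = 29^(-1) mod 20 = 9
x = (21×20×16 + 10×29×9) mod 580 = 50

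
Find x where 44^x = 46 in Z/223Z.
179

Baby-step giant-step with step n = ⌈√223⌉ = 15.
Baby steps 44^j mod 223 (j:value) for j=0..14: 0:1, 1:44, 2:152, 3:221, 4:135, 5:142, 6:4, 7:176, 8:162, 9:215, 10:94, 11:122, 12:16, 13:35, 14:202.
Giant-step multiplier: 44^(-15) ≡ 44^(222-15) = 44^207 ≡ 216 (mod 223).
Giant steps γ_i = 46·216^i mod 223: γ_0=46, γ_1=124, γ_2=24, γ_3=55, γ_4=61, γ_5=19, γ_6=90, γ_7=39, γ_8=173, γ_9=127, γ_10=3, γ_11=202 (in table at j=14).
x = i·n + j = 11·15 + 14 = 179.
Check: 44^179 ≡ 46 (mod 223).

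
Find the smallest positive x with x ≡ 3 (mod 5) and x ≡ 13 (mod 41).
13

Using Chinese Remainder Theorem:
M = 5 × 41 = 205
M1 = 41, M2 = 5
y1 = 41^(-1) mod 5 = 1
y2 = 5^(-1) mod 41 = 33
x = (3×41×1 + 13×5×33) mod 205 = 13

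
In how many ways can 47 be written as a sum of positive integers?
124754

p(n) counts ways to write n as a sum of positive integers (order ignored).
Euler's pentagonal recurrence: p(k) = p(k-1) + p(k-2) - p(k-5) - p(k-7) + p(k-12) + p(k-15) - ... (offsets j(3j∓1)/2, signs ++--, p(0)=1, p(<0)=0).
DP table for k = 0..46: p(0)=1, p(1)=1, p(2)=2, p(3)=3, p(4)=5, p(5)=7, p(6)=11, p(7)=15, p(8)=22, p(9)=30, p(10)=42, p(11)=56, p(12)=77, p(13)=101, p(14)=135, p(15)=176, p(16)=231, p(17)=297, p(18)=385, p(19)=490, p(20)=627, p(21)=792, p(22)=1002, p(23)=1255, p(24)=1575, p(25)=1958, p(26)=2436, p(27)=3010, p(28)=3718, p(29)=4565, p(30)=5604, p(31)=6842, p(32)=8349, p(33)=10143, p(34)=12310, p(35)=14883, p(36)=17977, p(37)=21637, p(38)=26015, p(39)=31185, p(40)=37338, p(41)=44583, p(42)=53174, p(43)=63261, p(44)=75175, p(45)=89134, p(46)=105558.
Final step: p(47) = p(46) + p(45) - p(42) - p(40) + p(35) + p(32) - p(25) - p(21) + p(12) + p(7)
= 105558 + 89134 - 53174 - 37338 + 14883 + 8349 - 1958 - 792 + 77 + 15
= 124754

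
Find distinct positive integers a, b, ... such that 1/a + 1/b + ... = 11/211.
1/20 + 1/469 + 1/1979180

Greedy algorithm:
11/211: ceiling(211/11) = 20, use 1/20
9/4220: ceiling(4220/9) = 469, use 1/469
1/1979180: ceiling(1979180/1) = 1979180, use 1/1979180
Result: 11/211 = 1/20 + 1/469 + 1/1979180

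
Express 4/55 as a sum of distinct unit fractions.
1/14 + 1/770

Greedy algorithm:
4/55: ceiling(55/4) = 14, use 1/14
1/770: ceiling(770/1) = 770, use 1/770
Result: 4/55 = 1/14 + 1/770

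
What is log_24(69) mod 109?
43

Baby-step giant-step with step n = ⌈√109⌉ = 11.
Baby steps 24^j mod 109 (j:value) for j=0..10: 0:1, 1:24, 2:31, 3:90, 4:89, 5:65, 6:34, 7:53, 8:73, 9:8, 10:83.
Giant-step multiplier: 24^(-11) ≡ 24^(108-11) = 24^97 ≡ 40 (mod 109).
Giant steps γ_i = 69·40^i mod 109: γ_0=69, γ_1=35, γ_2=92, γ_3=83 (in table at j=10).
x = i·n + j = 3·11 + 10 = 43.
Check: 24^43 ≡ 69 (mod 109).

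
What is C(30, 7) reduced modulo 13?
0

Using Lucas' theorem:
Write n=30 and k=7 in base 13:
n in base 13: [2, 4]
k in base 13: [0, 7]
C(30,7) mod 13 = ∏ C(n_i, k_i) mod 13
Digit binomials (mod 13): C(2,0) = 1; C(4,7) = 0 (k_i > n_i)
Product: 1 × 0 = 0 ≡ 0 (mod 13)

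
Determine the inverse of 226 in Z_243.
100

gcd(226, 243) = 1, so the inverse exists.
Extended Euclidean algorithm on (243, 226):
243 = 1 × 226 + 17  ⟹  17 = (1)·243 + (-1)·226
226 = 13 × 17 + 5  ⟹  5 = (-13)·243 + (14)·226
17 = 3 × 5 + 2  ⟹  2 = (40)·243 + (-43)·226
5 = 2 × 2 + 1  ⟹  1 = (-93)·243 + (100)·226
So (100)·226 ≡ 1 (mod 243), i.e. 226^(-1) ≡ 100 (mod 243).
Check: 226 × 100 = 22600 ≡ 1 (mod 243)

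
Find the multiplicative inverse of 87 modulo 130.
3

gcd(87, 130) = 1, so the inverse exists.
Extended Euclidean algorithm on (130, 87):
130 = 1 × 87 + 43  ⟹  43 = (1)·130 + (-1)·87
87 = 2 × 43 + 1  ⟹  1 = (-2)·130 + (3)·87
So (3)·87 ≡ 1 (mod 130), i.e. 87^(-1) ≡ 3 (mod 130).
Check: 87 × 3 = 261 ≡ 1 (mod 130)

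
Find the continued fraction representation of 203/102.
[1; 1, 101]

Euclidean algorithm steps:
203 = 1 × 102 + 101
102 = 1 × 101 + 1
101 = 101 × 1 + 0
Continued fraction: [1; 1, 101]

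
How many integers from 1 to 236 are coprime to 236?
116

236 = 2^2 × 59
φ(n) = n × ∏(1 - 1/p) for each prime p dividing n
φ(236) = 236 × (1 - 1/2) × (1 - 1/59) = 116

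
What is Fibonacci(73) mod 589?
419

Matrix identity: Q^n = [[F_(n+1), F_n], [F_n, F_(n-1)]] with Q = [[1,1],[1,0]].
n = 73 = 1001001₂. Square-and-multiply, entries mod 589:
Q^1 = [[1,1],[1,0]]
Q^2 = (Q^1)² = [[2,1],[1,1]]
Q^4 = (Q^2)² = [[5,3],[3,2]]
Q^9 = (Q^4)²·Q = [[55,34],[34,21]]
Q^18 = (Q^9)² = [[58,228],[228,419]]
Q^36 = (Q^18)² = [[571,380],[380,191]]
Q^73 = (Q^36)²·Q = [[191,419],[419,361]]
F_73 mod 589 = Q^73[0][1] = 419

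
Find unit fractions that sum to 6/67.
1/12 + 1/161 + 1/129444

Greedy algorithm:
6/67: ceiling(67/6) = 12, use 1/12
5/804: ceiling(804/5) = 161, use 1/161
1/129444: ceiling(129444/1) = 129444, use 1/129444
Result: 6/67 = 1/12 + 1/161 + 1/129444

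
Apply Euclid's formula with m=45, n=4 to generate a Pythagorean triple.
(2009, 360, 2041)

Euclid's formula: a = m² - n², b = 2mn, c = m² + n²
m = 45, n = 4
a = 45² - 4² = 2025 - 16 = 2009
b = 2 × 45 × 4 = 360
c = 45² + 4² = 2025 + 16 = 2041
Verification: 2009² + 360² = 4036081 + 129600 = 4165681 = 2041² ✓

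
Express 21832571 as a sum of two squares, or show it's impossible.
Not possible

Factorization: 21832571 = 61 × 71^3
By Fermat: n is sum of two squares iff every prime p ≡ 3 (mod 4) appears to even power.
Prime(s) ≡ 3 (mod 4) with odd exponent: [(71, 3)]
Therefore 21832571 cannot be expressed as a² + b².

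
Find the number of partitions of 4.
5

p(n) counts ways to write n as a sum of positive integers (order ignored).
Examples: 4; 3 + 1; 2 + 2; 2 + 1 + 1; 1 + 1 + 1 + 1
p(4) = 5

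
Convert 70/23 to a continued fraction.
[3; 23]

Euclidean algorithm steps:
70 = 3 × 23 + 1
23 = 23 × 1 + 0
Continued fraction: [3; 23]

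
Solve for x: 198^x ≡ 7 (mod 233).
202

Baby-step giant-step with step n = ⌈√233⌉ = 16.
Baby steps 198^j mod 233 (j:value) for j=0..15: 0:1, 1:198, 2:60, 3:230, 4:105, 5:53, 6:9, 7:151, 8:74, 9:206, 10:13, 11:11, 12:81, 13:194, 14:200, 15:223.
Giant-step multiplier: 198^(-16) ≡ 198^(232-16) = 198^216 ≡ 2 (mod 233).
Giant steps γ_i = 7·2^i mod 233: γ_0=7, γ_1=14, γ_2=28, γ_3=56, γ_4=112, γ_5=224, γ_6=215, γ_7=197, γ_8=161, γ_9=89, γ_10=178, γ_11=123, γ_12=13 (in table at j=10).
x = i·n + j = 12·16 + 10 = 202.
Check: 198^202 ≡ 7 (mod 233).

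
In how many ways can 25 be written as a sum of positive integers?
1958

p(n) counts ways to write n as a sum of positive integers (order ignored).
Euler's pentagonal recurrence: p(k) = p(k-1) + p(k-2) - p(k-5) - p(k-7) + p(k-12) + p(k-15) - ... (offsets j(3j∓1)/2, signs ++--, p(0)=1, p(<0)=0).
DP table for k = 0..24: p(0)=1, p(1)=1, p(2)=2, p(3)=3, p(4)=5, p(5)=7, p(6)=11, p(7)=15, p(8)=22, p(9)=30, p(10)=42, p(11)=56, p(12)=77, p(13)=101, p(14)=135, p(15)=176, p(16)=231, p(17)=297, p(18)=385, p(19)=490, p(20)=627, p(21)=792, p(22)=1002, p(23)=1255, p(24)=1575.
Final step: p(25) = p(24) + p(23) - p(20) - p(18) + p(13) + p(10) - p(3)
= 1575 + 1255 - 627 - 385 + 101 + 42 - 3
= 1958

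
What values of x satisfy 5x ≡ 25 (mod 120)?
x ≡ 5 (mod 24)

gcd(5, 120) = 5, which divides 25, so solutions exist.
Divide through by 5: x ≡ 5 (mod 24).
The coefficient of x is now 1, so x ≡ 5 (mod 24).
Check: 5 × 5 = 25 ≡ 25 (mod 120).
x ≡ 5 (mod 24), giving 5 solutions mod 120.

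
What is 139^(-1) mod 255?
244

gcd(139, 255) = 1, so the inverse exists.
Extended Euclidean algorithm on (255, 139):
255 = 1 × 139 + 116  ⟹  116 = (1)·255 + (-1)·139
139 = 1 × 116 + 23  ⟹  23 = (-1)·255 + (2)·139
116 = 5 × 23 + 1  ⟹  1 = (6)·255 + (-11)·139
So (-11)·139 ≡ 1 (mod 255), i.e. 139^(-1) ≡ -11 ≡ 244 (mod 255).
Check: 139 × 244 = 33916 ≡ 1 (mod 255)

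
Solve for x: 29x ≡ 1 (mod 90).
59

gcd(29, 90) = 1, so the inverse exists.
Extended Euclidean algorithm on (90, 29):
90 = 3 × 29 + 3  ⟹  3 = (1)·90 + (-3)·29
29 = 9 × 3 + 2  ⟹  2 = (-9)·90 + (28)·29
3 = 1 × 2 + 1  ⟹  1 = (10)·90 + (-31)·29
So (-31)·29 ≡ 1 (mod 90), i.e. 29^(-1) ≡ -31 ≡ 59 (mod 90).
Check: 29 × 59 = 1711 ≡ 1 (mod 90)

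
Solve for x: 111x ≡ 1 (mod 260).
171

gcd(111, 260) = 1, so the inverse exists.
Extended Euclidean algorithm on (260, 111):
260 = 2 × 111 + 38  ⟹  38 = (1)·260 + (-2)·111
111 = 2 × 38 + 35  ⟹  35 = (-2)·260 + (5)·111
38 = 1 × 35 + 3  ⟹  3 = (3)·260 + (-7)·111
35 = 11 × 3 + 2  ⟹  2 = (-35)·260 + (82)·111
3 = 1 × 2 + 1  ⟹  1 = (38)·260 + (-89)·111
So (-89)·111 ≡ 1 (mod 260), i.e. 111^(-1) ≡ -89 ≡ 171 (mod 260).
Check: 111 × 171 = 18981 ≡ 1 (mod 260)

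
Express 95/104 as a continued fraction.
[0; 1, 10, 1, 1, 4]

Euclidean algorithm steps:
95 = 0 × 104 + 95
104 = 1 × 95 + 9
95 = 10 × 9 + 5
9 = 1 × 5 + 4
5 = 1 × 4 + 1
4 = 4 × 1 + 0
Continued fraction: [0; 1, 10, 1, 1, 4]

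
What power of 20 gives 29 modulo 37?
21

Baby-step giant-step with step n = ⌈√37⌉ = 7.
Baby steps 20^j mod 37 (j:value) for j=0..6: 0:1, 1:20, 2:30, 3:8, 4:12, 5:18, 6:27.
Giant-step multiplier: 20^(-7) ≡ 20^(36-7) = 20^29 ≡ 32 (mod 37).
Giant steps γ_i = 29·32^i mod 37: γ_0=29, γ_1=3, γ_2=22, γ_3=1 (in table at j=0).
x = i·n + j = 3·7 + 0 = 21.
Check: 20^21 ≡ 29 (mod 37).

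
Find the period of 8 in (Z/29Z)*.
28

29 is prime, so ord(8) divides φ(29) = 28.
Divisors of 28: 1, 2, 4, 7, 14, 28.
Repeated squaring: 8^1 ≡ 8, 8^2 ≡ 6, 8^4 ≡ 7, 8^8 ≡ 20, 8^16 ≡ 23 (mod 29).
Test 8^d mod 29 for each divisor d in increasing order:
8^1 ≡ 8
8^2 ≡ 6
8^4 ≡ 7
8^7 = 8^4·8^2·8^1 ≡ 17
8^14 = 8^8·8^4·8^2 ≡ 28
8^28 = 8^16·8^8·8^4 ≡ 1  ← first divisor giving 1
The order is 28.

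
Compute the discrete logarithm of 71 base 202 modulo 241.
91

Baby-step giant-step with step n = ⌈√241⌉ = 16.
Baby steps 202^j mod 241 (j:value) for j=0..15: 0:1, 1:202, 2:75, 3:208, 4:82, 5:176, 6:125, 7:186, 8:217, 9:213, 10:128, 11:69, 12:201, 13:114, 14:133, 15:115.
Giant-step multiplier: 202^(-16) ≡ 202^(240-16) = 202^224 ≡ 100 (mod 241).
Giant steps γ_i = 71·100^i mod 241: γ_0=71, γ_1=111, γ_2=14, γ_3=195, γ_4=220, γ_5=69 (in table at j=11).
x = i·n + j = 5·16 + 11 = 91.
Check: 202^91 ≡ 71 (mod 241).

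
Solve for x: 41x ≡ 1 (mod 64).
25

gcd(41, 64) = 1, so the inverse exists.
Extended Euclidean algorithm on (64, 41):
64 = 1 × 41 + 23  ⟹  23 = (1)·64 + (-1)·41
41 = 1 × 23 + 18  ⟹  18 = (-1)·64 + (2)·41
23 = 1 × 18 + 5  ⟹  5 = (2)·64 + (-3)·41
18 = 3 × 5 + 3  ⟹  3 = (-7)·64 + (11)·41
5 = 1 × 3 + 2  ⟹  2 = (9)·64 + (-14)·41
3 = 1 × 2 + 1  ⟹  1 = (-16)·64 + (25)·41
So (25)·41 ≡ 1 (mod 64), i.e. 41^(-1) ≡ 25 (mod 64).
Check: 41 × 25 = 1025 ≡ 1 (mod 64)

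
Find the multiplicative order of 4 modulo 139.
69

139 is prime, so ord(4) divides φ(139) = 138.
Divisors of 138: 1, 2, 3, 6, 23, 46, 69, 138.
Repeated squaring: 4^1 ≡ 4, 4^2 ≡ 16, 4^4 ≡ 117, 4^8 ≡ 67, 4^16 ≡ 41, 4^32 ≡ 13, 4^64 ≡ 30, 4^128 ≡ 66 (mod 139).
Test 4^d mod 139 for each divisor d in increasing order:
4^1 ≡ 4
4^2 ≡ 16
4^3 = 4^2·4^1 ≡ 64
4^6 = 4^4·4^2 ≡ 65
4^23 = 4^16·4^4·4^2·4^1 ≡ 96
4^46 = 4^32·4^8·4^4·4^2 ≡ 42
4^69 = 4^64·4^4·4^1 ≡ 1  ← first divisor giving 1
The order is 69.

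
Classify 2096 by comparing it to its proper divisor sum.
deficient

Proper divisors of 2096: sum = 1 + 2 + 4 + 8 + 16 + 131 + 262 + 524 + 1048 = 1996
Since 1996 < 2096, 2096 is deficient.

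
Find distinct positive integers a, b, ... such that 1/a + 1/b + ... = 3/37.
1/13 + 1/241 + 1/115921

Greedy algorithm:
3/37: ceiling(37/3) = 13, use 1/13
2/481: ceiling(481/2) = 241, use 1/241
1/115921: ceiling(115921/1) = 115921, use 1/115921
Result: 3/37 = 1/13 + 1/241 + 1/115921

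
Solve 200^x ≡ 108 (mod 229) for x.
198

Baby-step giant-step with step n = ⌈√229⌉ = 16.
Baby steps 200^j mod 229 (j:value) for j=0..15: 0:1, 1:200, 2:154, 3:114, 4:129, 5:152, 6:172, 7:50, 8:153, 9:143, 10:204, 11:38, 12:43, 13:127, 14:210, 15:93.
Giant-step multiplier: 200^(-16) ≡ 200^(228-16) = 200^212 ≡ 9 (mod 229).
Giant steps γ_i = 108·9^i mod 229: γ_0=108, γ_1=56, γ_2=46, γ_3=185, γ_4=62, γ_5=100, γ_6=213, γ_7=85, γ_8=78, γ_9=15, γ_10=135, γ_11=70, γ_12=172 (in table at j=6).
x = i·n + j = 12·16 + 6 = 198.
Check: 200^198 ≡ 108 (mod 229).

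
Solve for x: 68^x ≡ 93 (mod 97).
68

Baby-step giant-step with step n = ⌈√97⌉ = 10.
Baby steps 68^j mod 97 (j:value) for j=0..9: 0:1, 1:68, 2:65, 3:55, 4:54, 5:83, 6:18, 7:60, 8:6, 9:20.
Giant-step multiplier: 68^(-10) ≡ 68^(96-10) = 68^86 ≡ 49 (mod 97).
Giant steps γ_i = 93·49^i mod 97: γ_0=93, γ_1=95, γ_2=96, γ_3=48, γ_4=24, γ_5=12, γ_6=6 (in table at j=8).
x = i·n + j = 6·10 + 8 = 68.
Check: 68^68 ≡ 93 (mod 97).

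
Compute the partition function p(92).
72533807

p(n) counts ways to write n as a sum of positive integers (order ignored).
Euler's pentagonal recurrence: p(k) = p(k-1) + p(k-2) - p(k-5) - p(k-7) + p(k-12) + p(k-15) - ... (offsets j(3j∓1)/2, signs ++--, p(0)=1, p(<0)=0).
DP table for k = 0..91: p(0)=1, p(1)=1, p(2)=2, p(3)=3, p(4)=5, p(5)=7, p(6)=11, p(7)=15, p(8)=22, p(9)=30, p(10)=42, p(11)=56, p(12)=77, p(13)=101, p(14)=135, p(15)=176, p(16)=231, p(17)=297, p(18)=385, p(19)=490, p(20)=627, p(21)=792, p(22)=1002, p(23)=1255, p(24)=1575, p(25)=1958, p(26)=2436, p(27)=3010, p(28)=3718, p(29)=4565, p(30)=5604, p(31)=6842, p(32)=8349, p(33)=10143, p(34)=12310, p(35)=14883, p(36)=17977, p(37)=21637, p(38)=26015, p(39)=31185, p(40)=37338, p(41)=44583, p(42)=53174, p(43)=63261, p(44)=75175, p(45)=89134, p(46)=105558, p(47)=124754, p(48)=147273, p(49)=173525, p(50)=204226, p(51)=239943, p(52)=281589, p(53)=329931, p(54)=386155, p(55)=451276, p(56)=526823, p(57)=614154, p(58)=715220, p(59)=831820, p(60)=966467, p(61)=1121505, p(62)=1300156, p(63)=1505499, p(64)=1741630, p(65)=2012558, p(66)=2323520, p(67)=2679689, p(68)=3087735, p(69)=3554345, p(70)=4087968, p(71)=4697205, p(72)=5392783, p(73)=6185689, p(74)=7089500, p(75)=8118264, p(76)=9289091, p(77)=10619863, p(78)=12132164, p(79)=13848650, p(80)=15796476, p(81)=18004327, p(82)=20506255, p(83)=23338469, p(84)=26543660, p(85)=30167357, p(86)=34262962, p(87)=38887673, p(88)=44108109, p(89)=49995925, p(90)=56634173, p(91)=64112359.
Final step: p(92) = p(91) + p(90) - p(87) - p(85) + p(80) + p(77) - p(70) - p(66) + p(57) + p(52) - p(41) - p(35) + p(22) + p(15) - p(0)
= 64112359 + 56634173 - 38887673 - 30167357 + 15796476 + 10619863 - 4087968 - 2323520 + 614154 + 281589 - 44583 - 14883 + 1002 + 176 - 1
= 72533807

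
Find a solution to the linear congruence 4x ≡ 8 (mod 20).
x ≡ 2 (mod 5)

gcd(4, 20) = 4, which divides 8, so solutions exist.
Divide through by 4: x ≡ 2 (mod 5).
The coefficient of x is now 1, so x ≡ 2 (mod 5).
Check: 4 × 2 = 8 ≡ 8 (mod 20).
x ≡ 2 (mod 5), giving 4 solutions mod 20.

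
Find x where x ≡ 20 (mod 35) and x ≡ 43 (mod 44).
615

Using Chinese Remainder Theorem:
M = 35 × 44 = 1540
M1 = 44, M2 = 35
y1 = 44^(-1) mod 35 = 4
y2 = 35^(-1) mod 44 = 39
x = (20×44×4 + 43×35×39) mod 1540 = 615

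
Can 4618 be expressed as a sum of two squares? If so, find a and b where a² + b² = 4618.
37² + 57² (a=37, b=57)

Factorization: 4618 = 2 × 2309
By Fermat: n is sum of two squares iff every prime p ≡ 3 (mod 4) appears to even power.
All primes ≡ 3 (mod 4) appear to even power.
Search a = 0, 1, 2, … for 4618 - a² a perfect square: first hit at a = 37: 4618 - 1369 = 3249 = 57².
4618 = 37² + 57² = 1369 + 3249 ✓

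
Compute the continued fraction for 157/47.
[3; 2, 1, 15]

Euclidean algorithm steps:
157 = 3 × 47 + 16
47 = 2 × 16 + 15
16 = 1 × 15 + 1
15 = 15 × 1 + 0
Continued fraction: [3; 2, 1, 15]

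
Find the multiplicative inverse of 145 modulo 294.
73

gcd(145, 294) = 1, so the inverse exists.
Extended Euclidean algorithm on (294, 145):
294 = 2 × 145 + 4  ⟹  4 = (1)·294 + (-2)·145
145 = 36 × 4 + 1  ⟹  1 = (-36)·294 + (73)·145
So (73)·145 ≡ 1 (mod 294), i.e. 145^(-1) ≡ 73 (mod 294).
Check: 145 × 73 = 10585 ≡ 1 (mod 294)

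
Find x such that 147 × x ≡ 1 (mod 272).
235

gcd(147, 272) = 1, so the inverse exists.
Extended Euclidean algorithm on (272, 147):
272 = 1 × 147 + 125  ⟹  125 = (1)·272 + (-1)·147
147 = 1 × 125 + 22  ⟹  22 = (-1)·272 + (2)·147
125 = 5 × 22 + 15  ⟹  15 = (6)·272 + (-11)·147
22 = 1 × 15 + 7  ⟹  7 = (-7)·272 + (13)·147
15 = 2 × 7 + 1  ⟹  1 = (20)·272 + (-37)·147
So (-37)·147 ≡ 1 (mod 272), i.e. 147^(-1) ≡ -37 ≡ 235 (mod 272).
Check: 147 × 235 = 34545 ≡ 1 (mod 272)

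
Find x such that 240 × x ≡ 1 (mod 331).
40

gcd(240, 331) = 1, so the inverse exists.
Extended Euclidean algorithm on (331, 240):
331 = 1 × 240 + 91  ⟹  91 = (1)·331 + (-1)·240
240 = 2 × 91 + 58  ⟹  58 = (-2)·331 + (3)·240
91 = 1 × 58 + 33  ⟹  33 = (3)·331 + (-4)·240
58 = 1 × 33 + 25  ⟹  25 = (-5)·331 + (7)·240
33 = 1 × 25 + 8  ⟹  8 = (8)·331 + (-11)·240
25 = 3 × 8 + 1  ⟹  1 = (-29)·331 + (40)·240
So (40)·240 ≡ 1 (mod 331), i.e. 240^(-1) ≡ 40 (mod 331).
Check: 240 × 40 = 9600 ≡ 1 (mod 331)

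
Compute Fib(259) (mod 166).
153

Matrix identity: Q^n = [[F_(n+1), F_n], [F_n, F_(n-1)]] with Q = [[1,1],[1,0]].
n = 259 = 100000011₂. Square-and-multiply, entries mod 166:
Q^1 = [[1,1],[1,0]]
Q^2 = (Q^1)² = [[2,1],[1,1]]
Q^4 = (Q^2)² = [[5,3],[3,2]]
Q^8 = (Q^4)² = [[34,21],[21,13]]
Q^16 = (Q^8)² = [[103,157],[157,112]]
Q^32 = (Q^16)² = [[66,57],[57,9]]
Q^64 = (Q^32)² = [[135,125],[125,10]]
Q^129 = (Q^64)²·Q = [[17,152],[152,31]]
Q^259 = (Q^129)²·Q = [[145,153],[153,158]]
F_259 mod 166 = Q^259[0][1] = 153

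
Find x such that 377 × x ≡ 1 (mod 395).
373

gcd(377, 395) = 1, so the inverse exists.
Extended Euclidean algorithm on (395, 377):
395 = 1 × 377 + 18  ⟹  18 = (1)·395 + (-1)·377
377 = 20 × 18 + 17  ⟹  17 = (-20)·395 + (21)·377
18 = 1 × 17 + 1  ⟹  1 = (21)·395 + (-22)·377
So (-22)·377 ≡ 1 (mod 395), i.e. 377^(-1) ≡ -22 ≡ 373 (mod 395).
Check: 377 × 373 = 140621 ≡ 1 (mod 395)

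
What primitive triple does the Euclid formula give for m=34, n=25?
(531, 1700, 1781)

Euclid's formula: a = m² - n², b = 2mn, c = m² + n²
m = 34, n = 25
a = 34² - 25² = 1156 - 625 = 531
b = 2 × 34 × 25 = 1700
c = 34² + 25² = 1156 + 625 = 1781
Verification: 531² + 1700² = 281961 + 2890000 = 3171961 = 1781² ✓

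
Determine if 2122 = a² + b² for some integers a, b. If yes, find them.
21² + 41² (a=21, b=41)

Factorization: 2122 = 2 × 1061
By Fermat: n is sum of two squares iff every prime p ≡ 3 (mod 4) appears to even power.
All primes ≡ 3 (mod 4) appear to even power.
Search a = 0, 1, 2, … for 2122 - a² a perfect square: first hit at a = 21: 2122 - 441 = 1681 = 41².
2122 = 21² + 41² = 441 + 1681 ✓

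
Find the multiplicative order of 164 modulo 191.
190

191 is prime, so ord(164) divides φ(191) = 190.
Divisors of 190: 1, 2, 5, 10, 19, 38, 95, 190.
Repeated squaring: 164^1 ≡ 164, 164^2 ≡ 156, 164^4 ≡ 79, 164^8 ≡ 129, 164^16 ≡ 24, 164^32 ≡ 3, 164^64 ≡ 9, 164^128 ≡ 81 (mod 191).
Test 164^d mod 191 for each divisor d in increasing order:
164^1 ≡ 164
164^2 ≡ 156
164^5 = 164^4·164^1 ≡ 159
164^10 = 164^8·164^2 ≡ 69
164^19 = 164^16·164^2·164^1 ≡ 142
164^38 = 164^32·164^4·164^2 ≡ 109
164^95 = 164^64·164^16·164^8·164^4·164^2·164^1 ≡ 190
164^190 = 164^128·164^32·164^16·164^8·164^4·164^2 ≡ 1  ← first divisor giving 1
The order is 190.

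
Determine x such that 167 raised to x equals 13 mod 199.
152

Baby-step giant-step with step n = ⌈√199⌉ = 15.
Baby steps 167^j mod 199 (j:value) for j=0..14: 0:1, 1:167, 2:29, 3:67, 4:45, 5:152, 6:111, 7:30, 8:35, 9:74, 10:20, 11:156, 12:182, 13:146, 14:104.
Giant-step multiplier: 167^(-15) ≡ 167^(198-15) = 167^183 ≡ 76 (mod 199).
Giant steps γ_i = 13·76^i mod 199: γ_0=13, γ_1=192, γ_2=65, γ_3=164, γ_4=126, γ_5=24, γ_6=33, γ_7=120, γ_8=165, γ_9=3, γ_10=29 (in table at j=2).
x = i·n + j = 10·15 + 2 = 152.
Check: 167^152 ≡ 13 (mod 199).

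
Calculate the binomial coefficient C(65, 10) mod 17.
15

Using Lucas' theorem:
Write n=65 and k=10 in base 17:
n in base 17: [3, 14]
k in base 17: [0, 10]
C(65,10) mod 17 = ∏ C(n_i, k_i) mod 17
Digit binomials (mod 17): C(3,0) = 1; C(14,10) = 1001 ≡ 15
Product: 1 × 15 = 15 ≡ 15 (mod 17)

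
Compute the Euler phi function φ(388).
192

388 = 2^2 × 97
φ(n) = n × ∏(1 - 1/p) for each prime p dividing n
φ(388) = 388 × (1 - 1/2) × (1 - 1/97) = 192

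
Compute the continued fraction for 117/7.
[16; 1, 2, 2]

Euclidean algorithm steps:
117 = 16 × 7 + 5
7 = 1 × 5 + 2
5 = 2 × 2 + 1
2 = 2 × 1 + 0
Continued fraction: [16; 1, 2, 2]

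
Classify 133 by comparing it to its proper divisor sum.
deficient

Proper divisors of 133: sum = 1 + 7 + 19 = 27
Since 27 < 133, 133 is deficient.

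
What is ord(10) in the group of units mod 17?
16

17 is prime, so ord(10) divides φ(17) = 16.
Divisors of 16: 1, 2, 4, 8, 16.
Repeated squaring: 10^1 ≡ 10, 10^2 ≡ 15, 10^4 ≡ 4, 10^8 ≡ 16, 10^16 ≡ 1 (mod 17).
Test 10^d mod 17 for each divisor d in increasing order:
10^1 ≡ 10
10^2 ≡ 15
10^4 ≡ 4
10^8 ≡ 16
10^16 ≡ 1  ← first divisor giving 1
The order is 16.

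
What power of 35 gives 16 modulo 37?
4

Baby-step giant-step with step n = ⌈√37⌉ = 7.
Baby steps 35^j mod 37 (j:value) for j=0..6: 0:1, 1:35, 2:4, 3:29, 4:16, 5:5, 6:27.
h = 16 is already in the table at j=4, so x = 4.
Check: 35^4 ≡ 16 (mod 37).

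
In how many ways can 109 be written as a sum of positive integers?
541946240

p(n) counts ways to write n as a sum of positive integers (order ignored).
Euler's pentagonal recurrence: p(k) = p(k-1) + p(k-2) - p(k-5) - p(k-7) + p(k-12) + p(k-15) - ... (offsets j(3j∓1)/2, signs ++--, p(0)=1, p(<0)=0).
DP table for k = 0..108: p(0)=1, p(1)=1, p(2)=2, p(3)=3, p(4)=5, p(5)=7, p(6)=11, p(7)=15, p(8)=22, p(9)=30, p(10)=42, p(11)=56, p(12)=77, p(13)=101, p(14)=135, p(15)=176, p(16)=231, p(17)=297, p(18)=385, p(19)=490, p(20)=627, p(21)=792, p(22)=1002, p(23)=1255, p(24)=1575, p(25)=1958, p(26)=2436, p(27)=3010, p(28)=3718, p(29)=4565, p(30)=5604, p(31)=6842, p(32)=8349, p(33)=10143, p(34)=12310, p(35)=14883, p(36)=17977, p(37)=21637, p(38)=26015, p(39)=31185, p(40)=37338, p(41)=44583, p(42)=53174, p(43)=63261, p(44)=75175, p(45)=89134, p(46)=105558, p(47)=124754, p(48)=147273, p(49)=173525, p(50)=204226, p(51)=239943, p(52)=281589, p(53)=329931, p(54)=386155, p(55)=451276, p(56)=526823, p(57)=614154, p(58)=715220, p(59)=831820, p(60)=966467, p(61)=1121505, p(62)=1300156, p(63)=1505499, p(64)=1741630, p(65)=2012558, p(66)=2323520, p(67)=2679689, p(68)=3087735, p(69)=3554345, p(70)=4087968, p(71)=4697205, p(72)=5392783, p(73)=6185689, p(74)=7089500, p(75)=8118264, p(76)=9289091, p(77)=10619863, p(78)=12132164, p(79)=13848650, p(80)=15796476, p(81)=18004327, p(82)=20506255, p(83)=23338469, p(84)=26543660, p(85)=30167357, p(86)=34262962, p(87)=38887673, p(88)=44108109, p(89)=49995925, p(90)=56634173, p(91)=64112359, p(92)=72533807, p(93)=82010177, p(94)=92669720, p(95)=104651419, p(96)=118114304, p(97)=133230930, p(98)=150198136, p(99)=169229875, p(100)=190569292, p(101)=214481126, p(102)=241265379, p(103)=271248950, p(104)=304801365, p(105)=342325709, p(106)=384276336, p(107)=431149389, p(108)=483502844.
Final step: p(109) = p(108) + p(107) - p(104) - p(102) + p(97) + p(94) - p(87) - p(83) + p(74) + p(69) - p(58) - p(52) + p(39) + p(32) - p(17) - p(9)
= 483502844 + 431149389 - 304801365 - 241265379 + 133230930 + 92669720 - 38887673 - 23338469 + 7089500 + 3554345 - 715220 - 281589 + 31185 + 8349 - 297 - 30
= 541946240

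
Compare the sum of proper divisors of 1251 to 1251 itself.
deficient

Proper divisors of 1251: sum = 1 + 3 + 9 + 139 + 417 = 569
Since 569 < 1251, 1251 is deficient.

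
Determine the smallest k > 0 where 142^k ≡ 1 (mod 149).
37

149 is prime, so ord(142) divides φ(149) = 148.
Divisors of 148: 1, 2, 4, 37, 74, 148.
Repeated squaring: 142^1 ≡ 142, 142^2 ≡ 49, 142^4 ≡ 17, 142^8 ≡ 140, 142^16 ≡ 81, 142^32 ≡ 5, 142^64 ≡ 25, 142^128 ≡ 29 (mod 149).
Test 142^d mod 149 for each divisor d in increasing order:
142^1 ≡ 142
142^2 ≡ 49
142^4 ≡ 17
142^37 = 142^32·142^4·142^1 ≡ 1  ← first divisor giving 1
The order is 37.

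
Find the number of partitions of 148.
33549419497

p(n) counts ways to write n as a sum of positive integers (order ignored).
Euler's pentagonal recurrence: p(k) = p(k-1) + p(k-2) - p(k-5) - p(k-7) + p(k-12) + p(k-15) - ... (offsets j(3j∓1)/2, signs ++--, p(0)=1, p(<0)=0).
DP table for k = 0..147: p(0)=1, p(1)=1, p(2)=2, p(3)=3, p(4)=5, p(5)=7, p(6)=11, p(7)=15, p(8)=22, p(9)=30, p(10)=42, p(11)=56, p(12)=77, p(13)=101, p(14)=135, p(15)=176, p(16)=231, p(17)=297, p(18)=385, p(19)=490, p(20)=627, p(21)=792, p(22)=1002, p(23)=1255, p(24)=1575, p(25)=1958, p(26)=2436, p(27)=3010, p(28)=3718, p(29)=4565, p(30)=5604, p(31)=6842, p(32)=8349, p(33)=10143, p(34)=12310, p(35)=14883, p(36)=17977, p(37)=21637, p(38)=26015, p(39)=31185, p(40)=37338, p(41)=44583, p(42)=53174, p(43)=63261, p(44)=75175, p(45)=89134, p(46)=105558, p(47)=124754, p(48)=147273, p(49)=173525, p(50)=204226, p(51)=239943, p(52)=281589, p(53)=329931, p(54)=386155, p(55)=451276, p(56)=526823, p(57)=614154, p(58)=715220, p(59)=831820, p(60)=966467, p(61)=1121505, p(62)=1300156, p(63)=1505499, p(64)=1741630, p(65)=2012558, p(66)=2323520, p(67)=2679689, p(68)=3087735, p(69)=3554345, p(70)=4087968, p(71)=4697205, p(72)=5392783, p(73)=6185689, p(74)=7089500, p(75)=8118264, p(76)=9289091, p(77)=10619863, p(78)=12132164, p(79)=13848650, p(80)=15796476, p(81)=18004327, p(82)=20506255, p(83)=23338469, p(84)=26543660, p(85)=30167357, p(86)=34262962, p(87)=38887673, p(88)=44108109, p(89)=49995925, p(90)=56634173, p(91)=64112359, p(92)=72533807, p(93)=82010177, p(94)=92669720, p(95)=104651419, p(96)=118114304, p(97)=133230930, p(98)=150198136, p(99)=169229875, p(100)=190569292, p(101)=214481126, p(102)=241265379, p(103)=271248950, p(104)=304801365, p(105)=342325709, p(106)=384276336, p(107)=431149389, p(108)=483502844, p(109)=541946240, p(110)=607163746, p(111)=679903203, p(112)=761002156, p(113)=851376628, p(114)=952050665, p(115)=1064144451, p(116)=1188908248, p(117)=1327710076, p(118)=1482074143, p(119)=1653668665, p(120)=1844349560, p(121)=2056148051, p(122)=2291320912, p(123)=2552338241, p(124)=2841940500, p(125)=3163127352, p(126)=3519222692, p(127)=3913864295, p(128)=4351078600, p(129)=4835271870, p(130)=5371315400, p(131)=5964539504, p(132)=6620830889, p(133)=7346629512, p(134)=8149040695, p(135)=9035836076, p(136)=10015581680, p(137)=11097645016, p(138)=12292341831, p(139)=13610949895, p(140)=15065878135, p(141)=16670689208, p(142)=18440293320, p(143)=20390982757, p(144)=22540654445, p(145)=24908858009, p(146)=27517052599, p(147)=30388671978.
Final step: p(148) = p(147) + p(146) - p(143) - p(141) + p(136) + p(133) - p(126) - p(122) + p(113) + p(108) - p(97) - p(91) + p(78) + p(71) - p(56) - p(48) + p(31) + p(22) - p(3)
= 30388671978 + 27517052599 - 20390982757 - 16670689208 + 10015581680 + 7346629512 - 3519222692 - 2291320912 + 851376628 + 483502844 - 133230930 - 64112359 + 12132164 + 4697205 - 526823 - 147273 + 6842 + 1002 - 3
= 33549419497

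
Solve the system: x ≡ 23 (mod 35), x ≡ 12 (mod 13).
233

Using Chinese Remainder Theorem:
M = 35 × 13 = 455
M1 = 13, M2 = 35
y1 = 13^(-1) mod 35 = 27
y2 = 35^(-1) mod 13 = 3
x = (23×13×27 + 12×35×3) mod 455 = 233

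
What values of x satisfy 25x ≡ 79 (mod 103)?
x ≡ 32 (mod 103)

gcd(25, 103) = 1, which divides 79, so solutions exist.
Find 25^(-1) mod 103 by the extended Euclidean algorithm:
103 = 4 × 25 + 3  ⟹  3 = (1)·103 + (-4)·25
25 = 8 × 3 + 1  ⟹  1 = (-8)·103 + (33)·25
So (33)·25 ≡ 1 (mod 103), i.e. 25^(-1) ≡ 33 (mod 103).
x ≡ 33 × 79 = 2607 ≡ 32 (mod 103).
Check: 25 × 32 = 800 ≡ 79 (mod 103).
Unique solution: x ≡ 32 (mod 103)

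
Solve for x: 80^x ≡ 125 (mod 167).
99

Baby-step giant-step with step n = ⌈√167⌉ = 13.
Baby steps 80^j mod 167 (j:value) for j=0..12: 0:1, 1:80, 2:54, 3:145, 4:77, 5:148, 6:150, 7:143, 8:84, 9:40, 10:27, 11:156, 12:122.
Giant-step multiplier: 80^(-13) ≡ 80^(166-13) = 80^153 ≡ 79 (mod 167).
Giant steps γ_i = 125·79^i mod 167: γ_0=125, γ_1=22, γ_2=68, γ_3=28, γ_4=41, γ_5=66, γ_6=37, γ_7=84 (in table at j=8).
x = i·n + j = 7·13 + 8 = 99.
Check: 80^99 ≡ 125 (mod 167).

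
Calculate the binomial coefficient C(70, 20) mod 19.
1

Using Lucas' theorem:
Write n=70 and k=20 in base 19:
n in base 19: [3, 13]
k in base 19: [1, 1]
C(70,20) mod 19 = ∏ C(n_i, k_i) mod 19
Digit binomials (mod 19): C(3,1) = 3; C(13,1) = 13
Product: 3 × 13 = 39 ≡ 1 (mod 19)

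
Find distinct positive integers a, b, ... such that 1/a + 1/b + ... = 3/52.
1/18 + 1/468

Greedy algorithm:
3/52: ceiling(52/3) = 18, use 1/18
1/468: ceiling(468/1) = 468, use 1/468
Result: 3/52 = 1/18 + 1/468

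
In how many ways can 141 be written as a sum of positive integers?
16670689208

p(n) counts ways to write n as a sum of positive integers (order ignored).
Euler's pentagonal recurrence: p(k) = p(k-1) + p(k-2) - p(k-5) - p(k-7) + p(k-12) + p(k-15) - ... (offsets j(3j∓1)/2, signs ++--, p(0)=1, p(<0)=0).
DP table for k = 0..140: p(0)=1, p(1)=1, p(2)=2, p(3)=3, p(4)=5, p(5)=7, p(6)=11, p(7)=15, p(8)=22, p(9)=30, p(10)=42, p(11)=56, p(12)=77, p(13)=101, p(14)=135, p(15)=176, p(16)=231, p(17)=297, p(18)=385, p(19)=490, p(20)=627, p(21)=792, p(22)=1002, p(23)=1255, p(24)=1575, p(25)=1958, p(26)=2436, p(27)=3010, p(28)=3718, p(29)=4565, p(30)=5604, p(31)=6842, p(32)=8349, p(33)=10143, p(34)=12310, p(35)=14883, p(36)=17977, p(37)=21637, p(38)=26015, p(39)=31185, p(40)=37338, p(41)=44583, p(42)=53174, p(43)=63261, p(44)=75175, p(45)=89134, p(46)=105558, p(47)=124754, p(48)=147273, p(49)=173525, p(50)=204226, p(51)=239943, p(52)=281589, p(53)=329931, p(54)=386155, p(55)=451276, p(56)=526823, p(57)=614154, p(58)=715220, p(59)=831820, p(60)=966467, p(61)=1121505, p(62)=1300156, p(63)=1505499, p(64)=1741630, p(65)=2012558, p(66)=2323520, p(67)=2679689, p(68)=3087735, p(69)=3554345, p(70)=4087968, p(71)=4697205, p(72)=5392783, p(73)=6185689, p(74)=7089500, p(75)=8118264, p(76)=9289091, p(77)=10619863, p(78)=12132164, p(79)=13848650, p(80)=15796476, p(81)=18004327, p(82)=20506255, p(83)=23338469, p(84)=26543660, p(85)=30167357, p(86)=34262962, p(87)=38887673, p(88)=44108109, p(89)=49995925, p(90)=56634173, p(91)=64112359, p(92)=72533807, p(93)=82010177, p(94)=92669720, p(95)=104651419, p(96)=118114304, p(97)=133230930, p(98)=150198136, p(99)=169229875, p(100)=190569292, p(101)=214481126, p(102)=241265379, p(103)=271248950, p(104)=304801365, p(105)=342325709, p(106)=384276336, p(107)=431149389, p(108)=483502844, p(109)=541946240, p(110)=607163746, p(111)=679903203, p(112)=761002156, p(113)=851376628, p(114)=952050665, p(115)=1064144451, p(116)=1188908248, p(117)=1327710076, p(118)=1482074143, p(119)=1653668665, p(120)=1844349560, p(121)=2056148051, p(122)=2291320912, p(123)=2552338241, p(124)=2841940500, p(125)=3163127352, p(126)=3519222692, p(127)=3913864295, p(128)=4351078600, p(129)=4835271870, p(130)=5371315400, p(131)=5964539504, p(132)=6620830889, p(133)=7346629512, p(134)=8149040695, p(135)=9035836076, p(136)=10015581680, p(137)=11097645016, p(138)=12292341831, p(139)=13610949895, p(140)=15065878135.
Final step: p(141) = p(140) + p(139) - p(136) - p(134) + p(129) + p(126) - p(119) - p(115) + p(106) + p(101) - p(90) - p(84) + p(71) + p(64) - p(49) - p(41) + p(24) + p(15)
= 15065878135 + 13610949895 - 10015581680 - 8149040695 + 4835271870 + 3519222692 - 1653668665 - 1064144451 + 384276336 + 214481126 - 56634173 - 26543660 + 4697205 + 1741630 - 173525 - 44583 + 1575 + 176
= 16670689208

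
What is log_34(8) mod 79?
66

Baby-step giant-step with step n = ⌈√79⌉ = 9.
Baby steps 34^j mod 79 (j:value) for j=0..8: 0:1, 1:34, 2:50, 3:41, 4:51, 5:75, 6:22, 7:37, 8:73.
Giant-step multiplier: 34^(-9) ≡ 34^(78-9) = 34^69 ≡ 12 (mod 79).
Giant steps γ_i = 8·12^i mod 79: γ_0=8, γ_1=17, γ_2=46, γ_3=78, γ_4=67, γ_5=14, γ_6=10, γ_7=41 (in table at j=3).
x = i·n + j = 7·9 + 3 = 66.
Check: 34^66 ≡ 8 (mod 79).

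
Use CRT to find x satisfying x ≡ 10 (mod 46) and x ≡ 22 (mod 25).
1022

Using Chinese Remainder Theorem:
M = 46 × 25 = 1150
M1 = 25, M2 = 46
y1 = 25^(-1) mod 46 = 35
y2 = 46^(-1) mod 25 = 6
x = (10×25×35 + 22×46×6) mod 1150 = 1022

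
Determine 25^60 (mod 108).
37

Repeated squaring. Binary of 60 = 111100.
25^1 ≡ 25 (mod 108); 25^2 ≡ 85 (mod 108); 25^4 ≡ 97 (mod 108); 25^8 ≡ 13 (mod 108); 25^16 ≡ 61 (mod 108); 25^32 ≡ 49 (mod 108)
25^60 = 25^4 × 25^8 × 25^16 × 25^32 ≡ 37 (mod 108)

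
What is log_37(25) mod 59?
54

Baby-step giant-step with step n = ⌈√59⌉ = 8.
Baby steps 37^j mod 59 (j:value) for j=0..7: 0:1, 1:37, 2:12, 3:31, 4:26, 5:18, 6:17, 7:39.
Giant-step multiplier: 37^(-8) ≡ 37^(58-8) = 37^50 ≡ 35 (mod 59).
Giant steps γ_i = 25·35^i mod 59: γ_0=25, γ_1=49, γ_2=4, γ_3=22, γ_4=3, γ_5=46, γ_6=17 (in table at j=6).
x = i·n + j = 6·8 + 6 = 54.
Check: 37^54 ≡ 25 (mod 59).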